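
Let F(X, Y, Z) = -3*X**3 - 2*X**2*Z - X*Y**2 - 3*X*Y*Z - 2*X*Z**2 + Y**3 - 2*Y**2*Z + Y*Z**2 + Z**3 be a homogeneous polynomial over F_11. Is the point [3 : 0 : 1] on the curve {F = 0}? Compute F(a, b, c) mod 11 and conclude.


F(3,0,1) ≡ 6 (mod 11); P is NOT on the curve.

Evaluate F(3, 0, 1) term-by-term (mod 11).
  -3*X**3 ↦ -3·27·1·1 = -81
  -2*X**2*Z ↦ -2·9·1·1 = -18
  -X*Y**2 ↦ -1·3·0·1 = 0
  -3*X*Y*Z ↦ -3·3·0·1 = 0
  -2*X*Z**2 ↦ -2·3·1·1 = -6
  Y**3 ↦ 1·1·0·1 = 0
  -2*Y**2*Z ↦ -2·1·0·1 = 0
  Y*Z**2 ↦ 1·1·0·1 = 0
  Z**3 ↦ 1·1·1·1 = 1
Sum: F(3, 0, 1) = (-81) + (-18) + (0) + (0) + (-6) + (0) + (0) + (0) + (1) = -104.
Reducing mod 11: -104 ≡ 6 (mod 11).
Since F(a, b, c) ≡ 6 ≠ 0 (mod 11), P does NOT lie on the curve.


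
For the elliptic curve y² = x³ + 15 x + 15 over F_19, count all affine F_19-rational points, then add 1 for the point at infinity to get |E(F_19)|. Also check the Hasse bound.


Affine points = {(3, 7), (3, 12), (4, 5), (4, 14), (5, 5), (5, 14), (6, 6), (6, 13), (7, 8), (7, 11), (8, 1), (8, 18), (9, 9), (9, 10), (10, 5), (10, 14), (12, 2), (12, 17), (14, 9), (14, 10), (15, 9), (15, 10), (16, 0)}; affine count = 23; |E(F_19)| = 24.

Discriminant check: Δ ∝ 4a³ + 27b² = 4·15³ + 27·15² = 4·3375 + 27·225 ≡ 5 (mod 19). Nonzero ⇒ E is nonsingular.
For each x ∈ F_19, compute rhs = x³ + 15·x + 15 mod 19, then count y ∈ F_19 with y² ≡ rhs.
  x = 0: rhs = 15, matching y values: none (0 points).
  x = 1: rhs = 12, matching y values: none (0 points).
  x = 2: rhs = 15, matching y values: none (0 points).
  x = 3: rhs = 11, matching y values: 7, 12 (2 points).
  x = 4: rhs = 6, matching y values: 5, 14 (2 points).
  x = 5: rhs = 6, matching y values: 5, 14 (2 points).
  x = 6: rhs = 17, matching y values: 6, 13 (2 points).
  x = 7: rhs = 7, matching y values: 8, 11 (2 points).
  x = 8: rhs = 1, matching y values: 1, 18 (2 points).
  x = 9: rhs = 5, matching y values: 9, 10 (2 points).
  x = 10: rhs = 6, matching y values: 5, 14 (2 points).
  x = 11: rhs = 10, matching y values: none (0 points).
  x = 12: rhs = 4, matching y values: 2, 17 (2 points).
  x = 13: rhs = 13, matching y values: none (0 points).
  x = 14: rhs = 5, matching y values: 9, 10 (2 points).
  x = 15: rhs = 5, matching y values: 9, 10 (2 points).
  x = 16: rhs = 0, matching y values: 0 (1 points).
  x = 17: rhs = 15, matching y values: none (0 points).
  x = 18: rhs = 18, matching y values: none (0 points).
Total affine count: 23.
Full point count |E(F_19)| = 23 + 1 = 24.
Hasse bound: |24 − (19+1)| = |4| = 4 ≤ 2√19 ≈ 8.7178 ✓.


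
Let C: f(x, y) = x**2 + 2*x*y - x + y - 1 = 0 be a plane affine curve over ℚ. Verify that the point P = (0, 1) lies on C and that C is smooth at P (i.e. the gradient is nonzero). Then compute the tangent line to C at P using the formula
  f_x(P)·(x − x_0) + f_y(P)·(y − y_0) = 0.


Tangent line at P: x + y - 1 = 0.

Step 1: f(0, 1) = 0, so P lies on C.
Step 2: partial derivatives
  f_x(x, y) = 2*x + 2*y - 1, f_y(x, y) = 2*x + 1.
  f_x(P) = 1, f_y(P) = 1 (gradient nonzero, so P is smooth).
Step 3: tangent line at P: 1·(x − 0) + 1·(y − 1) = 0.
Expanding: x + y - 1 = 0.


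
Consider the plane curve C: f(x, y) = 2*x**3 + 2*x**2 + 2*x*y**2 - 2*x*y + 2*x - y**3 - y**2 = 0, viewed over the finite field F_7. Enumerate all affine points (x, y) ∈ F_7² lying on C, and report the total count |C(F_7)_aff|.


Affine F_7-points: {(0, 0), (0, 6), (2, 0), (2, 5), (3, 4), (4, 0), (5, 1), (5, 4)}; count = 8.

For each of the 49 pairs (x, y) ∈ F_7², evaluate f(x, y) mod 7. Record the zeros.
  x = 0: [0↦0, 1↦5, 2↦2, 3↦6, 4↦4, 5↦4, 6↦0]  zeros at y ∈ {0, 6}
  x = 1: [0↦6, 1↦4, 2↦5, 3↦3, 4↦6, 5↦1, 6↦3]  zeros at y ∈ ∅
  x = 2: [0↦0, 1↦5, 2↦3, 3↦2, 4↦3, 5↦0, 6↦1]  zeros at y ∈ {0, 5}
  x = 3: [0↦1, 1↦6, 2↦1, 3↦1, 4↦0, 5↦6, 6↦6]  zeros at y ∈ {4}
  x = 4: [0↦0, 1↦5, 2↦4, 3↦5, 4↦2, 5↦3, 6↦2]  zeros at y ∈ {0}
  x = 5: [0↦2, 1↦0, 2↦3, 3↦5, 4↦0, 5↦3, 6↦1]  zeros at y ∈ {1, 4}
  x = 6: [0↦5, 1↦3, 2↦3, 3↦6, 4↦6, 5↦4, 6↦1]  zeros at y ∈ ∅
Collecting zeros: affine points = {(0, 0), (0, 6), (2, 0), (2, 5), (3, 4), (4, 0), (5, 1), (5, 4)}.
Total count |C(F_7)_aff| = 8.


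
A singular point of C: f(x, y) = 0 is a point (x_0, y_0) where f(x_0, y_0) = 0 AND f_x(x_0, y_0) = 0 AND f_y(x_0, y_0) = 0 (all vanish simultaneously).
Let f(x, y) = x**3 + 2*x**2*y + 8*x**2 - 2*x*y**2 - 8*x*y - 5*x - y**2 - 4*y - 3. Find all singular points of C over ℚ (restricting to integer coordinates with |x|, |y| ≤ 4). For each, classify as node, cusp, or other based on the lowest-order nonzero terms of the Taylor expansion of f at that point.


Singular points: {(-1, -3)}; classification: node.

Compute partial derivatives:
  f_x = 3*x**2 + 4*x*y + 16*x - 2*y**2 - 8*y - 5.
  f_y = 2*x**2 - 4*x*y - 8*x - 2*y - 4.
Scan x_0 ∈ {−4, ..., 4}. For each x_0, f_y(x_0, y) is a polynomial in y; find its integer roots y ∈ {−4, ..., 4}, then test f_x and f at those candidates.
  x = -4: f_y(-4, y) = 14*y + 60; no integer root y with |y| ≤ 4.
  x = -3: f_y(-3, y) = 10*y + 38; no integer root y with |y| ≤ 4.
  x = -2: f_y(-2, y) = 6*y + 20; no integer root y with |y| ≤ 4.
  x = -1: f_y(-1, y) = 2*y + 6; vanishes at y ∈ {-3}. (-1, -3): f_x = 0, f = 0 — SINGULAR.
  x = 0: f_y(0, y) = -2*y - 4; vanishes at y ∈ {-2}. (0, -2): f_x = 3 ≠ 0.
  x = 1: f_y(1, y) = -6*y - 10; no integer root y with |y| ≤ 4.
  x = 2: f_y(2, y) = -10*y - 12; no integer root y with |y| ≤ 4.
  x = 3: f_y(3, y) = -14*y - 10; no integer root y with |y| ≤ 4.
  x = 4: f_y(4, y) = -18*y - 4; no integer root y with |y| ≤ 4.
Only singular point on the grid: (-1, -3).
Classify: substitute x = -1 + u, y = -3 + v and expand: f = u**3 + 2*u**2*v - u**2 - 2*u*v**2 + v**2.
No constant or linear terms (consistent with a singular point). Quadratic part: -u**2 + v**2. Cubic part: u**3 + 2*u**2*v - 2*u*v**2.
The quadratic part v**2 - u**2 = (v − u)(v + u) splits into two distinct linear factors, so there are two distinct tangent lines y − -3 = ±(x − -1) — this is a node (ordinary double point).
Classification: node.


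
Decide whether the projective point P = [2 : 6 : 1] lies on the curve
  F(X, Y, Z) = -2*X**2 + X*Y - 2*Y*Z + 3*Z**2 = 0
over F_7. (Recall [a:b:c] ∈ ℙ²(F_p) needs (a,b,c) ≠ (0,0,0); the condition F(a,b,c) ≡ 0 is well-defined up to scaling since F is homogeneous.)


F(2,6,1) ≡ 2 (mod 7); P is NOT on the curve.

Evaluate F(2, 6, 1) term-by-term (mod 7).
  -2*X**2 ↦ -2·4·1·1 = -8
  X*Y ↦ 1·2·6·1 = 12
  -2*Y*Z ↦ -2·1·6·1 = -12
  3*Z**2 ↦ 3·1·1·1 = 3
Sum: F(2, 6, 1) = (-8) + (12) + (-12) + (3) = -5.
Reducing mod 7: -5 ≡ 2 (mod 7).
Since F(a, b, c) ≡ 2 ≠ 0 (mod 7), P does NOT lie on the curve.


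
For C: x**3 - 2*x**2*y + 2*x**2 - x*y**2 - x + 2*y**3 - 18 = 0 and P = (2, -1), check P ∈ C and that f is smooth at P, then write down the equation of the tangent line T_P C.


Tangent line at P: 26*x + 2*y - 50 = 0.

Step 1: f(2, -1) = 0, so P lies on C.
Step 2: partial derivatives
  f_x(x, y) = 3*x**2 - 4*x*y + 4*x - y**2 - 1, f_y(x, y) = -2*x**2 - 2*x*y + 6*y**2.
  f_x(P) = 26, f_y(P) = 2 (gradient nonzero, so P is smooth).
Step 3: tangent line at P: 26·(x − 2) + 2·(y − -1) = 0.
Expanding: 26*x + 2*y - 50 = 0.


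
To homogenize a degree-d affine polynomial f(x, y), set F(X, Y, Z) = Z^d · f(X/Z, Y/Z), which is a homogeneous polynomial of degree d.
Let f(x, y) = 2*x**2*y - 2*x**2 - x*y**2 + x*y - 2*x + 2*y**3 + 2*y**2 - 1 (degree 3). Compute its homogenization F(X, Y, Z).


F(X, Y, Z) = 2*X**2*Y - 2*X**2*Z - X*Y**2 + X*Y*Z - 2*X*Z**2 + 2*Y**3 + 2*Y**2*Z - Z**3

deg(f) = 3.
Substitute x = X/Z, y = Y/Z into f, then multiply by Z^3.
  monomial 2·x^2·y^1 ↦ 2·X^2·Y^1·Z^0.
  monomial -2·x^2·y^0 ↦ -2·X^2·Y^0·Z^1.
  monomial -1·x^1·y^2 ↦ -1·X^1·Y^2·Z^0.
  monomial 1·x^1·y^1 ↦ 1·X^1·Y^1·Z^1.
  monomial -2·x^1·y^0 ↦ -2·X^1·Y^0·Z^2.
  monomial 2·x^0·y^3 ↦ 2·X^0·Y^3·Z^0.
  monomial 2·x^0·y^2 ↦ 2·X^0·Y^2·Z^1.
  monomial -1·x^0·y^0 ↦ -1·X^0·Y^0·Z^3.
Collecting: F(X, Y, Z) = 2*X**2*Y - 2*X**2*Z - X*Y**2 + X*Y*Z - 2*X*Z**2 + 2*Y**3 + 2*Y**2*Z - Z**3.


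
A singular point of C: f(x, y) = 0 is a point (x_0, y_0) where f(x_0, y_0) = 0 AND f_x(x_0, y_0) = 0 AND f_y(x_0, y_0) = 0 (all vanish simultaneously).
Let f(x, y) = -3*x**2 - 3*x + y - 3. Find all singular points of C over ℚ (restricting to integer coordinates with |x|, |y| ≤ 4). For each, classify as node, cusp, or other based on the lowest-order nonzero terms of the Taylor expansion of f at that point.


No singular points in the scanned grid; C is smooth there.

Compute partial derivatives:
  f_x = -6*x - 3.
  f_y = 1.
f_y = 1 is a nonzero constant, so f_y never vanishes: no point (x, y) can satisfy f = f_x = f_y = 0. In particular no (x, y) ∈ {−4, ..., 4}² is singular; the curve is smooth.


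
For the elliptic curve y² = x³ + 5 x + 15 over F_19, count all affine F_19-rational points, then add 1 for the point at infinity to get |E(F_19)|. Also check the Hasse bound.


Affine points = {(3, 0), (4, 2), (4, 17), (8, 4), (8, 15), (10, 1), (10, 18), (12, 6), (12, 13), (13, 4), (13, 15), (14, 6), (14, 13), (15, 8), (15, 11), (16, 7), (16, 12), (17, 4), (17, 15), (18, 3), (18, 16)}; affine count = 21; |E(F_19)| = 22.

Discriminant check: Δ ∝ 4a³ + 27b² = 4·5³ + 27·15² = 4·125 + 27·225 ≡ 1 (mod 19). Nonzero ⇒ E is nonsingular.
For each x ∈ F_19, compute rhs = x³ + 5·x + 15 mod 19, then count y ∈ F_19 with y² ≡ rhs.
  x = 0: rhs = 15, matching y values: none (0 points).
  x = 1: rhs = 2, matching y values: none (0 points).
  x = 2: rhs = 14, matching y values: none (0 points).
  x = 3: rhs = 0, matching y values: 0 (1 points).
  x = 4: rhs = 4, matching y values: 2, 17 (2 points).
  x = 5: rhs = 13, matching y values: none (0 points).
  x = 6: rhs = 14, matching y values: none (0 points).
  x = 7: rhs = 13, matching y values: none (0 points).
  x = 8: rhs = 16, matching y values: 4, 15 (2 points).
  x = 9: rhs = 10, matching y values: none (0 points).
  x = 10: rhs = 1, matching y values: 1, 18 (2 points).
  x = 11: rhs = 14, matching y values: none (0 points).
  x = 12: rhs = 17, matching y values: 6, 13 (2 points).
  x = 13: rhs = 16, matching y values: 4, 15 (2 points).
  x = 14: rhs = 17, matching y values: 6, 13 (2 points).
  x = 15: rhs = 7, matching y values: 8, 11 (2 points).
  x = 16: rhs = 11, matching y values: 7, 12 (2 points).
  x = 17: rhs = 16, matching y values: 4, 15 (2 points).
  x = 18: rhs = 9, matching y values: 3, 16 (2 points).
Total affine count: 21.
Full point count |E(F_19)| = 21 + 1 = 22.
Hasse bound: |22 − (19+1)| = |2| = 2 ≤ 2√19 ≈ 8.7178 ✓.


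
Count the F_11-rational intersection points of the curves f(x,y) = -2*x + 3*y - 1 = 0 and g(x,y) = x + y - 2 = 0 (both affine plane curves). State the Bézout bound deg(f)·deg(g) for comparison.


Common zeros: {(1, 1)}; count = 1; Bézout bound = 1.

deg(f) = 1, deg(g) = 1, so Bézout bound = 1.
Scan x ∈ F_11. For each x, list the y ∈ F_11 with f(x, y) ≡ 0 and those with g(x, y) ≡ 0 (mod 11); the common zeros in that column are the intersection.
  x = 0: f ≡ 0 at y ∈ {4}; g ≡ 0 at y ∈ {2}; common: ∅.
  x = 1: f ≡ 0 at y ∈ {1}; g ≡ 0 at y ∈ {1}; common: {1}.
  x = 2: f ≡ 0 at y ∈ {9}; g ≡ 0 at y ∈ {0}; common: ∅.
  x = 3: f ≡ 0 at y ∈ {6}; g ≡ 0 at y ∈ {10}; common: ∅.
  x = 4: f ≡ 0 at y ∈ {3}; g ≡ 0 at y ∈ {9}; common: ∅.
  x = 5: f ≡ 0 at y ∈ {0}; g ≡ 0 at y ∈ {8}; common: ∅.
  x = 6: f ≡ 0 at y ∈ {8}; g ≡ 0 at y ∈ {7}; common: ∅.
  x = 7: f ≡ 0 at y ∈ {5}; g ≡ 0 at y ∈ {6}; common: ∅.
  x = 8: f ≡ 0 at y ∈ {2}; g ≡ 0 at y ∈ {5}; common: ∅.
  x = 9: f ≡ 0 at y ∈ {10}; g ≡ 0 at y ∈ {4}; common: ∅.
  x = 10: f ≡ 0 at y ∈ {7}; g ≡ 0 at y ∈ {3}; common: ∅.
Collecting: common zeros = {(1, 1)}, so the count is 1.
Comparison with the Bézout bound: 1 ≤ 1 = deg(f)·deg(g), as expected for curves with no common component (the bound is attained).


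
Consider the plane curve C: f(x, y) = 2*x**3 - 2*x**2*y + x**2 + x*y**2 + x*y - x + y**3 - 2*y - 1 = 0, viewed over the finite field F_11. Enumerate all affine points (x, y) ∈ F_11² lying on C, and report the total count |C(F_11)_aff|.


Affine F_11-points: {(0, 4), (0, 8), (0, 10), (1, 1), (2, 9), (3, 8), (4, 6), (5, 7), (6, 5), (9, 0), (10, 8)}; count = 11.

For each of the 121 pairs (x, y) ∈ F_11², evaluate f(x, y) mod 11. Record the zeros.
  x = 0: [0↦10, 1↦9, 2↦3, 3↦9, 4↦0, 5↦4, 6↦5, 7↦9, 8↦0, 9↦6, 10↦0]  zeros at y ∈ {4, 8, 10}
  x = 1: [0↦1, 1↦0, 2↦7, 3↦6, 4↦3, 5↦4, 6↦4, 7↦9, 8↦3, 9↦3, 10↦4]  zeros at y ∈ {1}
  x = 2: [0↦6, 1↦1, 2↦6, 3↦5, 4↦4, 5↦9, 6↦4, 7↦6, 8↦10, 9↦0, 10↦4]  zeros at y ∈ {9}
  x = 3: [0↦4, 1↦2, 2↦1, 3↦7, 4↦4, 5↦9, 6↦6, 7↦1, 8↦0, 9↦9, 10↦1]  zeros at y ∈ {8}
  x = 4: [0↦7, 1↦4, 2↦4, 3↦2, 4↦4, 5↦5, 6↦0, 7↦6, 8↦7, 9↦9, 10↦7]  zeros at y ∈ {6}
  x = 5: [0↦5, 1↦8, 2↦5, 3↦2, 4↦5, 5↦9, 6↦9, 7↦0, 8↦10, 9↦1, 10↦1]  zeros at y ∈ {7}
  x = 6: [0↦10, 1↦4, 2↦5, 3↦8, 4↦8, 5↦0, 6↦1, 7↦6, 8↦10, 9↦8, 10↦6]  zeros at y ∈ {5}
  x = 7: [0↦1, 1↦4, 2↦5, 3↦10, 4↦3, 5↦1, 6↦10, 7↦3, 8↦8, 9↦9, 10↦1]  zeros at y ∈ ∅
  x = 8: [0↦1, 1↦9, 2↦6, 3↦9, 4↦2, 5↦2, 6↦4, 7↦3, 8↦5, 9↦5, 10↦9]  zeros at y ∈ ∅
  x = 9: [0↦0, 1↦9, 2↦9, 3↦6, 4↦6, 5↦4, 6↦6, 7↦7, 8↦2, 9↦8, 10↦9]  zeros at y ∈ {0}
  x = 10: [0↦10, 1↦5, 2↦4, 3↦2, 4↦5, 5↦8, 6↦6, 7↦5, 8↦0, 9↦8, 10↦2]  zeros at y ∈ {8}
Collecting zeros: affine points = {(0, 4), (0, 8), (0, 10), (1, 1), (2, 9), (3, 8), (4, 6), (5, 7), (6, 5), (9, 0), (10, 8)}.
Total count |C(F_11)_aff| = 11.


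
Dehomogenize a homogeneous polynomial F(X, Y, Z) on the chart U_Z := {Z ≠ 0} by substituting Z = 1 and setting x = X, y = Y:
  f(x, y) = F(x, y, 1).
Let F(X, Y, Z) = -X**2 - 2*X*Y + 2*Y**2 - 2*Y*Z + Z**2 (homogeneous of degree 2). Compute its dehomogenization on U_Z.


f(x, y) = -x**2 - 2*x*y + 2*y**2 - 2*y + 1

On U_Z we set Z = 1. Each monomial c·X^i·Y^j·Z^k in F becomes c·x^i·y^j·1^k = c·x^i·y^j.
Substituting Z = 1: F(X, Y, 1) = -x**2 - 2*x*y + 2*y**2 - 2*y + 1.
Note: deg(f) ≤ deg(F) = 2; strict inequality happens when F is divisible by Z (lost terms).


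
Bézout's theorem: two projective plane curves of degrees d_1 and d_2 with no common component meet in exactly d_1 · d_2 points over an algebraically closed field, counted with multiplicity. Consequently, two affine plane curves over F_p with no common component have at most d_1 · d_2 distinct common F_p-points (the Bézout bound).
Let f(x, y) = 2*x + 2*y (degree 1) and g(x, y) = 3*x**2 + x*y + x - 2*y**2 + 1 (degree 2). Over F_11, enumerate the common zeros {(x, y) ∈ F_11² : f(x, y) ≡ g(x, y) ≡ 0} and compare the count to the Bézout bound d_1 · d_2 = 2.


Common zeros: {(10, 1)}; count = 1; Bézout bound = 2.

deg(f) = 1, deg(g) = 2, so Bézout bound = 2.
Scan x ∈ F_11. For each x, list the y ∈ F_11 with f(x, y) ≡ 0 and those with g(x, y) ≡ 0 (mod 11); the common zeros in that column are the intersection.
  x = 0: f ≡ 0 at y ∈ {0}; g ≡ 0 at y ∈ ∅; common: ∅.
  x = 1: f ≡ 0 at y ∈ {10}; g ≡ 0 at y ∈ ∅; common: ∅.
  x = 2: f ≡ 0 at y ∈ {9}; g ≡ 0 at y ∈ {2, 10}; common: ∅.
  x = 3: f ≡ 0 at y ∈ {8}; g ≡ 0 at y ∈ {3, 4}; common: ∅.
  x = 4: f ≡ 0 at y ∈ {7}; g ≡ 0 at y ∈ {1}; common: ∅.
  x = 5: f ≡ 0 at y ∈ {6}; g ≡ 0 at y ∈ ∅; common: ∅.
  x = 6: f ≡ 0 at y ∈ {5}; g ≡ 0 at y ∈ ∅; common: ∅.
  x = 7: f ≡ 0 at y ∈ {4}; g ≡ 0 at y ∈ ∅; common: ∅.
  x = 8: f ≡ 0 at y ∈ {3}; g ≡ 0 at y ∈ {2}; common: ∅.
  x = 9: f ≡ 0 at y ∈ {2}; g ≡ 0 at y ∈ {0, 10}; common: ∅.
  x = 10: f ≡ 0 at y ∈ {1}; g ≡ 0 at y ∈ {1, 4}; common: {1}.
Collecting: common zeros = {(10, 1)}, so the count is 1.
Comparison with the Bézout bound: 1 ≤ 2 = deg(f)·deg(g), as expected for curves with no common component (the affine F_11-count falls short of the bound because intersections may lie at infinity, over extension fields, or carry multiplicity).


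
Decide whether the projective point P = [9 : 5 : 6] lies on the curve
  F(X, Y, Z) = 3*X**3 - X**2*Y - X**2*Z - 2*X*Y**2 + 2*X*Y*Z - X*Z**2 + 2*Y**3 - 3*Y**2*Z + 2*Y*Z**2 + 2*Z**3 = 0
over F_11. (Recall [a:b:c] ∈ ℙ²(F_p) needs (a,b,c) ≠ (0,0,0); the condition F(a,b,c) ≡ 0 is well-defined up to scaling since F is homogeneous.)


F(9,5,6) ≡ 4 (mod 11); P is NOT on the curve.

Evaluate F(9, 5, 6) term-by-term (mod 11).
  3*X**3 ↦ 3·729·1·1 = 2187
  -X**2*Y ↦ -1·81·5·1 = -405
  -X**2*Z ↦ -1·81·1·6 = -486
  -2*X*Y**2 ↦ -2·9·25·1 = -450
  2*X*Y*Z ↦ 2·9·5·6 = 540
  -X*Z**2 ↦ -1·9·1·36 = -324
  2*Y**3 ↦ 2·1·125·1 = 250
  -3*Y**2*Z ↦ -3·1·25·6 = -450
  2*Y*Z**2 ↦ 2·1·5·36 = 360
  2*Z**3 ↦ 2·1·1·216 = 432
Sum: F(9, 5, 6) = (2187) + (-405) + (-486) + (-450) + (540) + (-324) + (250) + (-450) + (360) + (432) = 1654.
Reducing mod 11: 1654 ≡ 4 (mod 11).
Since F(a, b, c) ≡ 4 ≠ 0 (mod 11), P does NOT lie on the curve.


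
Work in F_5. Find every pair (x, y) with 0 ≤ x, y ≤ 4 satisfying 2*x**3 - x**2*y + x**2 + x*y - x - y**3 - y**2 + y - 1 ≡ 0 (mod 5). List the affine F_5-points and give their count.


Affine F_5-points: {(1, 1), (1, 4), (4, 2), (4, 3), (4, 4)}; count = 5.

For each of the 25 pairs (x, y) ∈ F_5², evaluate f(x, y) mod 5. Record the zeros.
  x = 0: [0↦4, 1↦3, 2↦4, 3↦1, 4↦3]  zeros at y ∈ ∅
  x = 1: [0↦1, 1↦0, 2↦1, 3↦3, 4↦0]  zeros at y ∈ {1, 4}
  x = 2: [0↦2, 1↦4, 2↦3, 3↦3, 4↦3]  zeros at y ∈ ∅
  x = 3: [0↦4, 1↦2, 2↦2, 3↦3, 4↦4]  zeros at y ∈ ∅
  x = 4: [0↦4, 1↦1, 2↦0, 3↦0, 4↦0]  zeros at y ∈ {2, 3, 4}
Collecting zeros: affine points = {(1, 1), (1, 4), (4, 2), (4, 3), (4, 4)}.
Total count |C(F_5)_aff| = 5.


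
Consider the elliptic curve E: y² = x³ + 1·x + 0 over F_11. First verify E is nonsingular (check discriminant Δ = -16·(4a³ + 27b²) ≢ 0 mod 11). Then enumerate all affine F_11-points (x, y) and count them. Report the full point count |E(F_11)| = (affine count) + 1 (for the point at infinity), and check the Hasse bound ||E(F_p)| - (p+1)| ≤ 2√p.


Affine points = {(0, 0), (5, 3), (5, 8), (7, 3), (7, 8), (8, 5), (8, 6), (9, 1), (9, 10), (10, 3), (10, 8)}; affine count = 11; |E(F_11)| = 12.

Discriminant check: Δ ∝ 4a³ + 27b² = 4·1³ + 27·0² = 4·1 + 27·0 ≡ 4 (mod 11). Nonzero ⇒ E is nonsingular.
For each x ∈ F_11, compute rhs = x³ + 1·x + 0 mod 11, then count y ∈ F_11 with y² ≡ rhs.
  x = 0: rhs = 0, matching y values: 0 (1 points).
  x = 1: rhs = 2, matching y values: none (0 points).
  x = 2: rhs = 10, matching y values: none (0 points).
  x = 3: rhs = 8, matching y values: none (0 points).
  x = 4: rhs = 2, matching y values: none (0 points).
  x = 5: rhs = 9, matching y values: 3, 8 (2 points).
  x = 6: rhs = 2, matching y values: none (0 points).
  x = 7: rhs = 9, matching y values: 3, 8 (2 points).
  x = 8: rhs = 3, matching y values: 5, 6 (2 points).
  x = 9: rhs = 1, matching y values: 1, 10 (2 points).
  x = 10: rhs = 9, matching y values: 3, 8 (2 points).
Total affine count: 11.
Full point count |E(F_11)| = 11 + 1 = 12.
Hasse bound: |12 − (11+1)| = |0| = 0 ≤ 2√11 ≈ 6.6332 ✓.


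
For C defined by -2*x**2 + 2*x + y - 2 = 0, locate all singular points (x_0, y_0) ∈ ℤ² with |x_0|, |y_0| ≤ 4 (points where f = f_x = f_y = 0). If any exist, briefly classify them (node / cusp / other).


No singular points in the scanned grid; C is smooth there.

Compute partial derivatives:
  f_x = 2 - 4*x.
  f_y = 1.
f_y = 1 is a nonzero constant, so f_y never vanishes: no point (x, y) can satisfy f = f_x = f_y = 0. In particular no (x, y) ∈ {−4, ..., 4}² is singular; the curve is smooth.


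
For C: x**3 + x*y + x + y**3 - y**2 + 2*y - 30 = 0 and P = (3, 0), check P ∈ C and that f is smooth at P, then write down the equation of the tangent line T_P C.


Tangent line at P: 28*x + 5*y - 84 = 0.

Step 1: f(3, 0) = 0, so P lies on C.
Step 2: partial derivatives
  f_x(x, y) = 3*x**2 + y + 1, f_y(x, y) = x + 3*y**2 - 2*y + 2.
  f_x(P) = 28, f_y(P) = 5 (gradient nonzero, so P is smooth).
Step 3: tangent line at P: 28·(x − 3) + 5·(y − 0) = 0.
Expanding: 28*x + 5*y - 84 = 0.


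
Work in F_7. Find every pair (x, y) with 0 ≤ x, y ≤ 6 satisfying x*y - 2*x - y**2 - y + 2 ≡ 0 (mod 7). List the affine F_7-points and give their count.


Affine F_7-points: {(0, 1), (0, 5), (1, 0), (2, 4), (3, 3), (3, 6)}; count = 6.

For each of the 49 pairs (x, y) ∈ F_7², evaluate f(x, y) mod 7. Record the zeros.
  x = 0: [0↦2, 1↦0, 2↦3, 3↦4, 4↦3, 5↦0, 6↦2]  zeros at y ∈ {1, 5}
  x = 1: [0↦0, 1↦6, 2↦3, 3↦5, 4↦5, 5↦3, 6↦6]  zeros at y ∈ {0}
  x = 2: [0↦5, 1↦5, 2↦3, 3↦6, 4↦0, 5↦6, 6↦3]  zeros at y ∈ {4}
  x = 3: [0↦3, 1↦4, 2↦3, 3↦0, 4↦2, 5↦2, 6↦0]  zeros at y ∈ {3, 6}
  x = 4: [0↦1, 1↦3, 2↦3, 3↦1, 4↦4, 5↦5, 6↦4]  zeros at y ∈ ∅
  x = 5: [0↦6, 1↦2, 2↦3, 3↦2, 4↦6, 5↦1, 6↦1]  zeros at y ∈ ∅
  x = 6: [0↦4, 1↦1, 2↦3, 3↦3, 4↦1, 5↦4, 6↦5]  zeros at y ∈ ∅
Collecting zeros: affine points = {(0, 1), (0, 5), (1, 0), (2, 4), (3, 3), (3, 6)}.
Total count |C(F_7)_aff| = 6.


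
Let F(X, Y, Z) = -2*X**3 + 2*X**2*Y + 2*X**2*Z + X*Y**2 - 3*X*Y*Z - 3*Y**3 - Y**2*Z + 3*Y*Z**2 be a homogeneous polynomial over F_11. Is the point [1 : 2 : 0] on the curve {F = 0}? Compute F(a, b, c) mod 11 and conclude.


F(1,2,0) ≡ 4 (mod 11); P is NOT on the curve.

Evaluate F(1, 2, 0) term-by-term (mod 11).
  -2*X**3 ↦ -2·1·1·1 = -2
  2*X**2*Y ↦ 2·1·2·1 = 4
  2*X**2*Z ↦ 2·1·1·0 = 0
  X*Y**2 ↦ 1·1·4·1 = 4
  -3*X*Y*Z ↦ -3·1·2·0 = 0
  -3*Y**3 ↦ -3·1·8·1 = -24
  -Y**2*Z ↦ -1·1·4·0 = 0
  3*Y*Z**2 ↦ 3·1·2·0 = 0
Sum: F(1, 2, 0) = (-2) + (4) + (0) + (4) + (0) + (-24) + (0) + (0) = -18.
Reducing mod 11: -18 ≡ 4 (mod 11).
Since F(a, b, c) ≡ 4 ≠ 0 (mod 11), P does NOT lie on the curve.


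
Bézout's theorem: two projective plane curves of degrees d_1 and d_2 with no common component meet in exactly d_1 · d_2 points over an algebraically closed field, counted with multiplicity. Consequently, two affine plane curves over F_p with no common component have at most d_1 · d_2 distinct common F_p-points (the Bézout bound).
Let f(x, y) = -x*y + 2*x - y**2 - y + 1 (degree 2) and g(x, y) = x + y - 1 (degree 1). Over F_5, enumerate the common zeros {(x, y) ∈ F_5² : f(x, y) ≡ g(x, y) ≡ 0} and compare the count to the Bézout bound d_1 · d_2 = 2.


Common zeros: {(4, 2)}; count = 1; Bézout bound = 2.

deg(f) = 2, deg(g) = 1, so Bézout bound = 2.
Scan x ∈ F_5. For each x, list the y ∈ F_5 with f(x, y) ≡ 0 and those with g(x, y) ≡ 0 (mod 5); the common zeros in that column are the intersection.
  x = 0: f ≡ 0 at y ∈ {2}; g ≡ 0 at y ∈ {1}; common: ∅.
  x = 1: f ≡ 0 at y ∈ {1, 2}; g ≡ 0 at y ∈ {0}; common: ∅.
  x = 2: f ≡ 0 at y ∈ {0, 2}; g ≡ 0 at y ∈ {4}; common: ∅.
  x = 3: f ≡ 0 at y ∈ {2, 4}; g ≡ 0 at y ∈ {3}; common: ∅.
  x = 4: f ≡ 0 at y ∈ {2, 3}; g ≡ 0 at y ∈ {2}; common: {2}.
Collecting: common zeros = {(4, 2)}, so the count is 1.
Comparison with the Bézout bound: 1 ≤ 2 = deg(f)·deg(g), as expected for curves with no common component (the affine F_5-count falls short of the bound because intersections may lie at infinity, over extension fields, or carry multiplicity).


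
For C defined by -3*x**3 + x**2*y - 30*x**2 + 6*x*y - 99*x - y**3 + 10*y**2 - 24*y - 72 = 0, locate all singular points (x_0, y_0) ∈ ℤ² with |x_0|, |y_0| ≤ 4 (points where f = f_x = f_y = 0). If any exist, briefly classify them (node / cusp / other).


Singular points: {(-3, 3)}; classification: cusp.

Compute partial derivatives:
  f_x = -9*x**2 + 2*x*y - 60*x + 6*y - 99.
  f_y = x**2 + 6*x - 3*y**2 + 20*y - 24.
Scan x_0 ∈ {−4, ..., 4}. For each x_0, f_y(x_0, y) is a polynomial in y; find its integer roots y ∈ {−4, ..., 4}, then test f_x and f at those candidates.
  x = -4: f_y(-4, y) = -3*y**2 + 20*y - 32; vanishes at y ∈ {4}. (-4, 4): f_x = -11 ≠ 0.
  x = -3: f_y(-3, y) = -3*y**2 + 20*y - 33; vanishes at y ∈ {3}. (-3, 3): f_x = 0, f = 0 — SINGULAR.
  x = -2: f_y(-2, y) = -3*y**2 + 20*y - 32; vanishes at y ∈ {4}. (-2, 4): f_x = -7 ≠ 0.
  x = -1: f_y(-1, y) = -3*y**2 + 20*y - 29; no integer root y with |y| ≤ 4.
  x = 0: f_y(0, y) = -3*y**2 + 20*y - 24; no integer root y with |y| ≤ 4.
  x = 1: f_y(1, y) = -3*y**2 + 20*y - 17; vanishes at y ∈ {1}. (1, 1): f_x = -160 ≠ 0.
  x = 2: f_y(2, y) = -3*y**2 + 20*y - 8; no integer root y with |y| ≤ 4.
  x = 3: f_y(3, y) = -3*y**2 + 20*y + 3; no integer root y with |y| ≤ 4.
  x = 4: f_y(4, y) = -3*y**2 + 20*y + 16; no integer root y with |y| ≤ 4.
Only singular point on the grid: (-3, 3).
Classify: substitute x = -3 + u, y = 3 + v and expand: f = -3*u**3 + u**2*v - v**3 + v**2.
No constant or linear terms (consistent with a singular point). Quadratic part: v**2. Cubic part: -3*u**3 + u**2*v - v**3.
The quadratic part v**2 is a perfect square, so there is a single (double) tangent line v = 0, i.e. y = 3. Restricting the cubic part to that line (v = 0) leaves -3*u**3 ≠ 0, so f is not divisible by v and the branch is v² ≈ 3*u**3 to lowest order — this is a cusp.
Classification: cusp.


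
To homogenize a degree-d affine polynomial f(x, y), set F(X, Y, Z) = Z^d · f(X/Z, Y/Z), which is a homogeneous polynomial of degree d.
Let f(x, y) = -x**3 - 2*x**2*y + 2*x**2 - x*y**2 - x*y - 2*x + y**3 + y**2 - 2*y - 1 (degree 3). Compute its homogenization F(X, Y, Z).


F(X, Y, Z) = -X**3 - 2*X**2*Y + 2*X**2*Z - X*Y**2 - X*Y*Z - 2*X*Z**2 + Y**3 + Y**2*Z - 2*Y*Z**2 - Z**3

deg(f) = 3.
Substitute x = X/Z, y = Y/Z into f, then multiply by Z^3.
  monomial -1·x^3·y^0 ↦ -1·X^3·Y^0·Z^0.
  monomial -2·x^2·y^1 ↦ -2·X^2·Y^1·Z^0.
  monomial 2·x^2·y^0 ↦ 2·X^2·Y^0·Z^1.
  monomial -1·x^1·y^2 ↦ -1·X^1·Y^2·Z^0.
  monomial -1·x^1·y^1 ↦ -1·X^1·Y^1·Z^1.
  monomial -2·x^1·y^0 ↦ -2·X^1·Y^0·Z^2.
  monomial 1·x^0·y^3 ↦ 1·X^0·Y^3·Z^0.
  monomial 1·x^0·y^2 ↦ 1·X^0·Y^2·Z^1.
  monomial -2·x^0·y^1 ↦ -2·X^0·Y^1·Z^2.
  monomial -1·x^0·y^0 ↦ -1·X^0·Y^0·Z^3.
Collecting: F(X, Y, Z) = -X**3 - 2*X**2*Y + 2*X**2*Z - X*Y**2 - X*Y*Z - 2*X*Z**2 + Y**3 + Y**2*Z - 2*Y*Z**2 - Z**3.


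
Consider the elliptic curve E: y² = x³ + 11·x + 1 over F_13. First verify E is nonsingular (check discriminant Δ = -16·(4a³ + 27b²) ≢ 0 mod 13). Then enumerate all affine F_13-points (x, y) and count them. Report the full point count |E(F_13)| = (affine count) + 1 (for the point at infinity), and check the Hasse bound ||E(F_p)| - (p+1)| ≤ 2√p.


Affine points = {(0, 1), (0, 12), (1, 0), (3, 3), (3, 10), (5, 5), (5, 8), (6, 6), (6, 7), (8, 4), (8, 9), (9, 6), (9, 7), (11, 6), (11, 7)}; affine count = 15; |E(F_13)| = 16.

Discriminant check: Δ ∝ 4a³ + 27b² = 4·11³ + 27·1² = 4·1331 + 27·1 ≡ 8 (mod 13). Nonzero ⇒ E is nonsingular.
For each x ∈ F_13, compute rhs = x³ + 11·x + 1 mod 13, then count y ∈ F_13 with y² ≡ rhs.
  x = 0: rhs = 1, matching y values: 1, 12 (2 points).
  x = 1: rhs = 0, matching y values: 0 (1 points).
  x = 2: rhs = 5, matching y values: none (0 points).
  x = 3: rhs = 9, matching y values: 3, 10 (2 points).
  x = 4: rhs = 5, matching y values: none (0 points).
  x = 5: rhs = 12, matching y values: 5, 8 (2 points).
  x = 6: rhs = 10, matching y values: 6, 7 (2 points).
  x = 7: rhs = 5, matching y values: none (0 points).
  x = 8: rhs = 3, matching y values: 4, 9 (2 points).
  x = 9: rhs = 10, matching y values: 6, 7 (2 points).
  x = 10: rhs = 6, matching y values: none (0 points).
  x = 11: rhs = 10, matching y values: 6, 7 (2 points).
  x = 12: rhs = 2, matching y values: none (0 points).
Total affine count: 15.
Full point count |E(F_13)| = 15 + 1 = 16.
Hasse bound: |16 − (13+1)| = |2| = 2 ≤ 2√13 ≈ 7.2111 ✓.


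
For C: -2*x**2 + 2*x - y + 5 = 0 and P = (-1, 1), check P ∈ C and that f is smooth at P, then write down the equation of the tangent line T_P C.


Tangent line at P: 6*x - y + 7 = 0.

Step 1: f(-1, 1) = 0, so P lies on C.
Step 2: partial derivatives
  f_x(x, y) = 2 - 4*x, f_y(x, y) = -1.
  f_x(P) = 6, f_y(P) = -1 (gradient nonzero, so P is smooth).
Step 3: tangent line at P: 6·(x − -1) + -1·(y − 1) = 0.
Expanding: 6*x - y + 7 = 0.


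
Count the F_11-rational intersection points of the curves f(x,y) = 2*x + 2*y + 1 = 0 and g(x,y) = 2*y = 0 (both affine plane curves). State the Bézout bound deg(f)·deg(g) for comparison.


Common zeros: {(5, 0)}; count = 1; Bézout bound = 1.

deg(f) = 1, deg(g) = 1, so Bézout bound = 1.
Scan x ∈ F_11. For each x, list the y ∈ F_11 with f(x, y) ≡ 0 and those with g(x, y) ≡ 0 (mod 11); the common zeros in that column are the intersection.
  x = 0: f ≡ 0 at y ∈ {5}; g ≡ 0 at y ∈ {0}; common: ∅.
  x = 1: f ≡ 0 at y ∈ {4}; g ≡ 0 at y ∈ {0}; common: ∅.
  x = 2: f ≡ 0 at y ∈ {3}; g ≡ 0 at y ∈ {0}; common: ∅.
  x = 3: f ≡ 0 at y ∈ {2}; g ≡ 0 at y ∈ {0}; common: ∅.
  x = 4: f ≡ 0 at y ∈ {1}; g ≡ 0 at y ∈ {0}; common: ∅.
  x = 5: f ≡ 0 at y ∈ {0}; g ≡ 0 at y ∈ {0}; common: {0}.
  x = 6: f ≡ 0 at y ∈ {10}; g ≡ 0 at y ∈ {0}; common: ∅.
  x = 7: f ≡ 0 at y ∈ {9}; g ≡ 0 at y ∈ {0}; common: ∅.
  x = 8: f ≡ 0 at y ∈ {8}; g ≡ 0 at y ∈ {0}; common: ∅.
  x = 9: f ≡ 0 at y ∈ {7}; g ≡ 0 at y ∈ {0}; common: ∅.
  x = 10: f ≡ 0 at y ∈ {6}; g ≡ 0 at y ∈ {0}; common: ∅.
Collecting: common zeros = {(5, 0)}, so the count is 1.
Comparison with the Bézout bound: 1 ≤ 1 = deg(f)·deg(g), as expected for curves with no common component (the bound is attained).


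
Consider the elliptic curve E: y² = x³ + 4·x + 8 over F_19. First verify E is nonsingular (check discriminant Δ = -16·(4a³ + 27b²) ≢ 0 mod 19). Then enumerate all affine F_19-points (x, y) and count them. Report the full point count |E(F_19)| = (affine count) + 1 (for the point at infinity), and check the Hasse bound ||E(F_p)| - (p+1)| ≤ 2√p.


Affine points = {(2, 9), (2, 10), (3, 3), (3, 16), (5, 1), (5, 18), (6, 1), (6, 18), (8, 1), (8, 18), (12, 6), (12, 13), (15, 2), (15, 17), (16, 8), (16, 11), (17, 7), (17, 12)}; affine count = 18; |E(F_19)| = 19.

Discriminant check: Δ ∝ 4a³ + 27b² = 4·4³ + 27·8² = 4·64 + 27·64 ≡ 8 (mod 19). Nonzero ⇒ E is nonsingular.
For each x ∈ F_19, compute rhs = x³ + 4·x + 8 mod 19, then count y ∈ F_19 with y² ≡ rhs.
  x = 0: rhs = 8, matching y values: none (0 points).
  x = 1: rhs = 13, matching y values: none (0 points).
  x = 2: rhs = 5, matching y values: 9, 10 (2 points).
  x = 3: rhs = 9, matching y values: 3, 16 (2 points).
  x = 4: rhs = 12, matching y values: none (0 points).
  x = 5: rhs = 1, matching y values: 1, 18 (2 points).
  x = 6: rhs = 1, matching y values: 1, 18 (2 points).
  x = 7: rhs = 18, matching y values: none (0 points).
  x = 8: rhs = 1, matching y values: 1, 18 (2 points).
  x = 9: rhs = 13, matching y values: none (0 points).
  x = 10: rhs = 3, matching y values: none (0 points).
  x = 11: rhs = 15, matching y values: none (0 points).
  x = 12: rhs = 17, matching y values: 6, 13 (2 points).
  x = 13: rhs = 15, matching y values: none (0 points).
  x = 14: rhs = 15, matching y values: none (0 points).
  x = 15: rhs = 4, matching y values: 2, 17 (2 points).
  x = 16: rhs = 7, matching y values: 8, 11 (2 points).
  x = 17: rhs = 11, matching y values: 7, 12 (2 points).
  x = 18: rhs = 3, matching y values: none (0 points).
Total affine count: 18.
Full point count |E(F_19)| = 18 + 1 = 19.
Hasse bound: |19 − (19+1)| = |-1| = 1 ≤ 2√19 ≈ 8.7178 ✓.


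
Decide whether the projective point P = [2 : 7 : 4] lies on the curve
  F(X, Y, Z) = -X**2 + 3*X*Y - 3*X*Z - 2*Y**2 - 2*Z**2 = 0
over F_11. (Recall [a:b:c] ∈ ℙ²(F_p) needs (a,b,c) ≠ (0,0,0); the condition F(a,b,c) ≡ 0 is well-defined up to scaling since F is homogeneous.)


F(2,7,4) ≡ 5 (mod 11); P is NOT on the curve.

Evaluate F(2, 7, 4) term-by-term (mod 11).
  -X**2 ↦ -1·4·1·1 = -4
  3*X*Y ↦ 3·2·7·1 = 42
  -3*X*Z ↦ -3·2·1·4 = -24
  -2*Y**2 ↦ -2·1·49·1 = -98
  -2*Z**2 ↦ -2·1·1·16 = -32
Sum: F(2, 7, 4) = (-4) + (42) + (-24) + (-98) + (-32) = -116.
Reducing mod 11: -116 ≡ 5 (mod 11).
Since F(a, b, c) ≡ 5 ≠ 0 (mod 11), P does NOT lie on the curve.


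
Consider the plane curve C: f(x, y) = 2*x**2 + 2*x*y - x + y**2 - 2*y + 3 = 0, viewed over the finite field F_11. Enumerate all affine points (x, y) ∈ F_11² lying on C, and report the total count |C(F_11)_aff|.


Affine F_11-points: {(0, 4), (0, 9), (2, 4), (2, 5), (4, 8), (5, 6), (5, 8), (6, 6), (8, 9), (8, 10), (10, 5), (10, 10)}; count = 12.

For each of the 121 pairs (x, y) ∈ F_11², evaluate f(x, y) mod 11. Record the zeros.
  x = 0: [0↦3, 1↦2, 2↦3, 3↦6, 4↦0, 5↦7, 6↦5, 7↦5, 8↦7, 9↦0, 10↦6]  zeros at y ∈ {4, 9}
  x = 1: [0↦4, 1↦5, 2↦8, 3↦2, 4↦9, 5↦7, 6↦7, 7↦9, 8↦2, 9↦8, 10↦5]  zeros at y ∈ ∅
  x = 2: [0↦9, 1↦1, 2↦6, 3↦2, 4↦0, 5↦0, 6↦2, 7↦6, 8↦1, 9↦9, 10↦8]  zeros at y ∈ {4, 5}
  x = 3: [0↦7, 1↦1, 2↦8, 3↦6, 4↦6, 5↦8, 6↦1, 7↦7, 8↦4, 9↦3, 10↦4]  zeros at y ∈ ∅
  x = 4: [0↦9, 1↦5, 2↦3, 3↦3, 4↦5, 5↦9, 6↦4, 7↦1, 8↦0, 9↦1, 10↦4]  zeros at y ∈ {8}
  x = 5: [0↦4, 1↦2, 2↦2, 3↦4, 4↦8, 5↦3, 6↦0, 7↦10, 8↦0, 9↦3, 10↦8]  zeros at y ∈ {6, 8}
  x = 6: [0↦3, 1↦3, 2↦5, 3↦9, 4↦4, 5↦1, 6↦0, 7↦1, 8↦4, 9↦9, 10↦5]  zeros at y ∈ {6}
  x = 7: [0↦6, 1↦8, 2↦1, 3↦7, 4↦4, 5↦3, 6↦4, 7↦7, 8↦1, 9↦8, 10↦6]  zeros at y ∈ ∅
  x = 8: [0↦2, 1↦6, 2↦1, 3↦9, 4↦8, 5↦9, 6↦1, 7↦6, 8↦2, 9↦0, 10↦0]  zeros at y ∈ {9, 10}
  x = 9: [0↦2, 1↦8, 2↦5, 3↦4, 4↦5, 5↦8, 6↦2, 7↦9, 8↦7, 9↦7, 10↦9]  zeros at y ∈ ∅
  x = 10: [0↦6, 1↦3, 2↦2, 3↦3, 4↦6, 5↦0, 6↦7, 7↦5, 8↦5, 9↦7, 10↦0]  zeros at y ∈ {5, 10}
Collecting zeros: affine points = {(0, 4), (0, 9), (2, 4), (2, 5), (4, 8), (5, 6), (5, 8), (6, 6), (8, 9), (8, 10), (10, 5), (10, 10)}.
Total count |C(F_11)_aff| = 12.


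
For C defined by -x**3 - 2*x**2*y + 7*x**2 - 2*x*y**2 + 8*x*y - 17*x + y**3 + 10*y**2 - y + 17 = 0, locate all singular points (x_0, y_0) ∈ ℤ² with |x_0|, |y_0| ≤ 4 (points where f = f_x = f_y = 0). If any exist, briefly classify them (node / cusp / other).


Singular points: {(3, -1)}; classification: cusp.

Compute partial derivatives:
  f_x = -3*x**2 - 4*x*y + 14*x - 2*y**2 + 8*y - 17.
  f_y = -2*x**2 - 4*x*y + 8*x + 3*y**2 + 20*y - 1.
Scan x_0 ∈ {−4, ..., 4}. For each x_0, f_y(x_0, y) is a polynomial in y; find its integer roots y ∈ {−4, ..., 4}, then test f_x and f at those candidates.
  x = -4: f_y(-4, y) = 3*y**2 + 36*y - 65; no integer root y with |y| ≤ 4.
  x = -3: f_y(-3, y) = 3*y**2 + 32*y - 43; no integer root y with |y| ≤ 4.
  x = -2: f_y(-2, y) = 3*y**2 + 28*y - 25; no integer root y with |y| ≤ 4.
  x = -1: f_y(-1, y) = 3*y**2 + 24*y - 11; no integer root y with |y| ≤ 4.
  x = 0: f_y(0, y) = 3*y**2 + 20*y - 1; no integer root y with |y| ≤ 4.
  x = 1: f_y(1, y) = 3*y**2 + 16*y + 5; no integer root y with |y| ≤ 4.
  x = 2: f_y(2, y) = 3*y**2 + 12*y + 7; no integer root y with |y| ≤ 4.
  x = 3: f_y(3, y) = 3*y**2 + 8*y + 5; vanishes at y ∈ {-1}. (3, -1): f_x = 0, f = 0 — SINGULAR.
  x = 4: f_y(4, y) = 3*y**2 + 4*y - 1; no integer root y with |y| ≤ 4.
Only singular point on the grid: (3, -1).
Classify: substitute x = 3 + u, y = -1 + v and expand: f = -u**3 - 2*u**2*v - 2*u*v**2 + v**3 + v**2.
No constant or linear terms (consistent with a singular point). Quadratic part: v**2. Cubic part: -u**3 - 2*u**2*v - 2*u*v**2 + v**3.
The quadratic part v**2 is a perfect square, so there is a single (double) tangent line v = 0, i.e. y = -1. Restricting the cubic part to that line (v = 0) leaves -u**3 ≠ 0, so f is not divisible by v and the branch is v² ≈ u**3 to lowest order — this is a cusp.
Classification: cusp.


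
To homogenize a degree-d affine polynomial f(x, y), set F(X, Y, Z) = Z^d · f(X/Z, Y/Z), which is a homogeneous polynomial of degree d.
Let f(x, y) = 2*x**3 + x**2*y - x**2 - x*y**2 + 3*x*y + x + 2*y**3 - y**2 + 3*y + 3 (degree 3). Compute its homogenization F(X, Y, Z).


F(X, Y, Z) = 2*X**3 + X**2*Y - X**2*Z - X*Y**2 + 3*X*Y*Z + X*Z**2 + 2*Y**3 - Y**2*Z + 3*Y*Z**2 + 3*Z**3

deg(f) = 3.
Substitute x = X/Z, y = Y/Z into f, then multiply by Z^3.
  monomial 2·x^3·y^0 ↦ 2·X^3·Y^0·Z^0.
  monomial 1·x^2·y^1 ↦ 1·X^2·Y^1·Z^0.
  monomial -1·x^2·y^0 ↦ -1·X^2·Y^0·Z^1.
  monomial -1·x^1·y^2 ↦ -1·X^1·Y^2·Z^0.
  monomial 3·x^1·y^1 ↦ 3·X^1·Y^1·Z^1.
  monomial 1·x^1·y^0 ↦ 1·X^1·Y^0·Z^2.
  monomial 2·x^0·y^3 ↦ 2·X^0·Y^3·Z^0.
  monomial -1·x^0·y^2 ↦ -1·X^0·Y^2·Z^1.
  monomial 3·x^0·y^1 ↦ 3·X^0·Y^1·Z^2.
  monomial 3·x^0·y^0 ↦ 3·X^0·Y^0·Z^3.
Collecting: F(X, Y, Z) = 2*X**3 + X**2*Y - X**2*Z - X*Y**2 + 3*X*Y*Z + X*Z**2 + 2*Y**3 - Y**2*Z + 3*Y*Z**2 + 3*Z**3.


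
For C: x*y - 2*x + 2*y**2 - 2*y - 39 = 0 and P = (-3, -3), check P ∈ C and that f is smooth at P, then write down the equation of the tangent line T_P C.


Tangent line at P: -5*x - 17*y - 66 = 0.

Step 1: f(-3, -3) = 0, so P lies on C.
Step 2: partial derivatives
  f_x(x, y) = y - 2, f_y(x, y) = x + 4*y - 2.
  f_x(P) = -5, f_y(P) = -17 (gradient nonzero, so P is smooth).
Step 3: tangent line at P: -5·(x − -3) + -17·(y − -3) = 0.
Expanding: -5*x - 17*y - 66 = 0.


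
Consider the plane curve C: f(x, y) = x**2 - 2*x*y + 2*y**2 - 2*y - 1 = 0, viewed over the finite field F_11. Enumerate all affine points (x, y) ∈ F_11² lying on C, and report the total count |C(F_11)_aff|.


Affine F_11-points: {(0, 3), (0, 9), (1, 0), (1, 2), (2, 4), (2, 10), (3, 2), (6, 3), (6, 4), (7, 9), (7, 10), (10, 0)}; count = 12.

For each of the 121 pairs (x, y) ∈ F_11², evaluate f(x, y) mod 11. Record the zeros.
  x = 0: [0↦10, 1↦10, 2↦3, 3↦0, 4↦1, 5↦6, 6↦4, 7↦6, 8↦1, 9↦0, 10↦3]  zeros at y ∈ {3, 9}
  x = 1: [0↦0, 1↦9, 2↦0, 3↦6, 4↦5, 5↦8, 6↦4, 7↦4, 8↦8, 9↦5, 10↦6]  zeros at y ∈ {0, 2}
  x = 2: [0↦3, 1↦10, 2↦10, 3↦3, 4↦0, 5↦1, 6↦6, 7↦4, 8↦6, 9↦1, 10↦0]  zeros at y ∈ {4, 10}
  x = 3: [0↦8, 1↦2, 2↦0, 3↦2, 4↦8, 5↦7, 6↦10, 7↦6, 8↦6, 9↦10, 10↦7]  zeros at y ∈ {2}
  x = 4: [0↦4, 1↦7, 2↦3, 3↦3, 4↦7, 5↦4, 6↦5, 7↦10, 8↦8, 9↦10, 10↦5]  zeros at y ∈ ∅
  x = 5: [0↦2, 1↦3, 2↦8, 3↦6, 4↦8, 5↦3, 6↦2, 7↦5, 8↦1, 9↦1, 10↦5]  zeros at y ∈ ∅
  x = 6: [0↦2, 1↦1, 2↦4, 3↦0, 4↦0, 5↦4, 6↦1, 7↦2, 8↦7, 9↦5, 10↦7]  zeros at y ∈ {3, 4}
  x = 7: [0↦4, 1↦1, 2↦2, 3↦7, 4↦5, 5↦7, 6↦2, 7↦1, 8↦4, 9↦0, 10↦0]  zeros at y ∈ {9, 10}
  x = 8: [0↦8, 1↦3, 2↦2, 3↦5, 4↦1, 5↦1, 6↦5, 7↦2, 8↦3, 9↦8, 10↦6]  zeros at y ∈ ∅
  x = 9: [0↦3, 1↦7, 2↦4, 3↦5, 4↦10, 5↦8, 6↦10, 7↦5, 8↦4, 9↦7, 10↦3]  zeros at y ∈ ∅
  x = 10: [0↦0, 1↦2, 2↦8, 3↦7, 4↦10, 5↦6, 6↦6, 7↦10, 8↦7, 9↦8, 10↦2]  zeros at y ∈ {0}
Collecting zeros: affine points = {(0, 3), (0, 9), (1, 0), (1, 2), (2, 4), (2, 10), (3, 2), (6, 3), (6, 4), (7, 9), (7, 10), (10, 0)}.
Total count |C(F_11)_aff| = 12.


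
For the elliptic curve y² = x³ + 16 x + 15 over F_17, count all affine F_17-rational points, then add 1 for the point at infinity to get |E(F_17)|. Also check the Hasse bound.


Affine points = {(0, 7), (0, 10), (1, 7), (1, 10), (2, 2), (2, 15), (5, 4), (5, 13), (6, 2), (6, 15), (8, 3), (8, 14), (9, 2), (9, 15), (10, 6), (10, 11), (11, 3), (11, 14), (14, 5), (14, 12), (15, 3), (15, 14), (16, 7), (16, 10)}; affine count = 24; |E(F_17)| = 25.

Discriminant check: Δ ∝ 4a³ + 27b² = 4·16³ + 27·15² = 4·4096 + 27·225 ≡ 2 (mod 17). Nonzero ⇒ E is nonsingular.
For each x ∈ F_17, compute rhs = x³ + 16·x + 15 mod 17, then count y ∈ F_17 with y² ≡ rhs.
  x = 0: rhs = 15, matching y values: 7, 10 (2 points).
  x = 1: rhs = 15, matching y values: 7, 10 (2 points).
  x = 2: rhs = 4, matching y values: 2, 15 (2 points).
  x = 3: rhs = 5, matching y values: none (0 points).
  x = 4: rhs = 7, matching y values: none (0 points).
  x = 5: rhs = 16, matching y values: 4, 13 (2 points).
  x = 6: rhs = 4, matching y values: 2, 15 (2 points).
  x = 7: rhs = 11, matching y values: none (0 points).
  x = 8: rhs = 9, matching y values: 3, 14 (2 points).
  x = 9: rhs = 4, matching y values: 2, 15 (2 points).
  x = 10: rhs = 2, matching y values: 6, 11 (2 points).
  x = 11: rhs = 9, matching y values: 3, 14 (2 points).
  x = 12: rhs = 14, matching y values: none (0 points).
  x = 13: rhs = 6, matching y values: none (0 points).
  x = 14: rhs = 8, matching y values: 5, 12 (2 points).
  x = 15: rhs = 9, matching y values: 3, 14 (2 points).
  x = 16: rhs = 15, matching y values: 7, 10 (2 points).
Total affine count: 24.
Full point count |E(F_17)| = 24 + 1 = 25.
Hasse bound: |25 − (17+1)| = |7| = 7 ≤ 2√17 ≈ 8.2462 ✓.
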